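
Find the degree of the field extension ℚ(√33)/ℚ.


√33 has minimal polynomial x² - 33 (irreducible over ℚ since 33 is squarefree)

[ℚ(√33)/ℚ] = 2


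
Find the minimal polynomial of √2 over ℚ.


√2 satisfies x² - 2 = 0, irreducible over ℚ since 2 is squarefree

Minimal polynomial: x² - 2


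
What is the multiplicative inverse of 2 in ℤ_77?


Use the extended Euclidean algorithm to write 1 = 2·s + 77·t; then s mod 77 is the inverse.
Euclidean algorithm:
  2 = 0·77 + 2
  77 = 38·2 + 1
  2 = 2·1 + 0
gcd(2,77) = 1
Back-substitution gives: 2·(-38) + 77·(1) = 1
So 2⁻¹ ≡ -38 ≡ 39 (mod 77)
Check: 2 × 39 = 78 ≡ 1 (mod 77) ✓

2⁻¹ ≡ 39 (mod 77)


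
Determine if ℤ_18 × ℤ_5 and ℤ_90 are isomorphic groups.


Comparing ℤ_18 × ℤ_5 and ℤ_90:
gcd(18,5) = 1, so ℤ_18 × ℤ_5 ≅ ℤ_90 (CRT)

Yes, ℤ_18 × ℤ_5 ≅ ℤ_90


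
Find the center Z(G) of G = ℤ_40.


Z(G) = {g ∈ G | gx = xg for all x ∈ G}
ℤ_40 is abelian, so Z(G) = G

Z(ℤ_40) = ℤ_40


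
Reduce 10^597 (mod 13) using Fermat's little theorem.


Fermat's little theorem: if p is prime and gcd(a,p)=1, then a^(p-1) ≡ 1 (mod p)
p = 13 is prime, gcd(10,13) = 1
Reduce exponent: 597 mod 12 = 9
So 10^597 ≡ 10^9 (mod 13)
10^9 mod 13 = 12

10^597 ≡ 12 (mod 13)


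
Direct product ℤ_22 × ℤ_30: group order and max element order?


|ℤ_22 × ℤ_30| = 22 × 30 = 660
Max element order = lcm(22,30) = 330
Cyclic? No (gcd=2)

|ℤ_22×ℤ_30| = 660, max element order = 330


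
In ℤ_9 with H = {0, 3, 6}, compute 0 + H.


0 + H = {0 + h (mod 9) : h ∈ H}
0+0=0, 0+3=3, 0+6=6

0 + H = {0, 3, 6}


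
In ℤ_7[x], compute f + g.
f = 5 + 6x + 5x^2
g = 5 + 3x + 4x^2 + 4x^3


Add coefficients mod 7:
x^0: 5 + 5 = 3 (mod 7)
x^1: 6 + 3 = 2 (mod 7)
x^2: 5 + 4 = 2 (mod 7)
x^3: 0 + 4 = 4 (mod 7)
Result: 3 + 2x + 2x^2 + 4x^3

f + g = 3 + 2x + 2x^2 + 4x^3


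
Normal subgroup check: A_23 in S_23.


H = A_23 in S_23
A_23 has index 2 in S_23, and every subgroup of index 2 is normal

Yes, normal subgroup


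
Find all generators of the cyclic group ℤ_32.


g generates ℤ_n iff gcd(g,n) = 1
Prime factors of 32: 2
Generators are g ∈ {1,...,31} not divisible by any of these primes.
Generators: {1, 3, 5, 7, 9, 11, 13, 15, 17, 19, 21, 23, 25, 27, 29, 31}
Number of generators = φ(32) = 16

Generators of ℤ_32 = {1, 3, 5, 7, 9, 11, 13, 15, 17, 19, 21, 23, 25, 27, 29, 31}


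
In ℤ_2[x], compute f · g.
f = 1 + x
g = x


Expand and collect like terms; reduce coefficients mod 2:
x^0: 1·0 = 0 ≡ 0 (mod 2)
x^1: 1·1 + 1·0 = 1 ≡ 1 (mod 2)
x^2: 1·1 = 1 ≡ 1 (mod 2)
Result: x + x^2

f · g = x + x^2


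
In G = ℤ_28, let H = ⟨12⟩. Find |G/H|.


|⟨12⟩| = n / gcd(12, 28) = 28 / 4 = 7
H is normal (ℤ_28 is abelian).
|G/H| = |G| / |H| = 28 / 7 = 4

|G/H| = 4


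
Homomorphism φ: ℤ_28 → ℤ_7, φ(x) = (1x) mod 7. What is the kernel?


Kernel = preimage of identity
ker(φ) = {x ∈ ℤ_28 : 1x ≡ 0 (mod 7)}. Since 7 | 28, φ is well-defined. The kernel is the cyclic subgroup ⟨7⟩ of ℤ_28 (order 4), i.e. {0, 7, 14, 21}

ker(φ) = {0, 7, 14, 21}


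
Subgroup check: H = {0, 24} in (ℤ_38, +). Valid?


Subgroup test for H = {0, 24} in (ℤ_38, +):
(1) 0 ∈ H? Yes
(2) Closure: for all a,b ∈ H, (a+b) mod 38 ∈ H? No  [counterexample: 24 + 24 = 10 ∉ H]
(3) Inverses: for all a ∈ H, -a mod 38 ∈ H? No

No, H is not a subgroup of ℤ_38


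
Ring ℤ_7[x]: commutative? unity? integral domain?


ℤ_7 is a field (n prime), so ℤ_7[x] is a commutative integral domain with unity
Commutative: Yes
Integral domain: Yes
Has unity: Yes

ℤ_7[x]: Commutative=Yes, Unity=Yes


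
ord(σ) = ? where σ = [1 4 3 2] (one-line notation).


Cycle decomposition: (2 4)
Cycle lengths: 2
Order = lcm(2) = 2

ord(σ) = 2


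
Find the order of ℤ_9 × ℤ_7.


|A × B| = |A| · |B|
|ℤ_9 × ℤ_7| = 9 × 7 = 63

|ℤ_9 × ℤ_7| = 63


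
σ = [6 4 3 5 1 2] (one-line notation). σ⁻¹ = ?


To find σ⁻¹, swap domain and range:
σ(1) = 6 → σ⁻¹(6) = 1
σ(2) = 4 → σ⁻¹(4) = 2
σ(3) = 3 → σ⁻¹(3) = 3
σ(4) = 5 → σ⁻¹(5) = 4
σ(5) = 1 → σ⁻¹(1) = 5
σ(6) = 2 → σ⁻¹(2) = 6

σ⁻¹ = [5 6 3 2 4 1]


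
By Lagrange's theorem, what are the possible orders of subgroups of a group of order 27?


Lagrange's theorem: |H| divides |G|
|G| = 27
Divisors of 27: 1, 3, 9, 27

Possible subgroup orders: {1, 3, 9, 27}


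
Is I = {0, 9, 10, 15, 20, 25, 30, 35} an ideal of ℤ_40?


Check ideal conditions for I = {0, 9, 10, 15, 20, 25, 30, 35} in ℤ_40:
(1) I is an additive subgroup? No
(2) For r ∈ ℤ_40 and a ∈ I: r·a ∈ I? No  [counterexample: r=2, a=9, r·a mod 40 = 18 ∉ I]

No, I is not an ideal of ℤ_40


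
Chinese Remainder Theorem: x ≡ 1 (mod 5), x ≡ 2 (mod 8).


m₁ = 5, m₂ = 8, gcd = 1, so CRT applies. M = m₁·m₂ = 40
Let M₁ = M/m₁ = 8, M₂ = M/m₂ = 5
Find y₁ ≡ M₁⁻¹ (mod m₁): 8⁻¹ ≡ 2 (mod 5)
Find y₂ ≡ M₂⁻¹ (mod m₂): 5⁻¹ ≡ 5 (mod 8)
x = a₁·M₁·y₁ + a₂·M₂·y₂ = 1·8·2 + 2·5·5 = 66
Reduce mod 40: x ≡ 26
Check: 26 mod 5 = 1 ✓, 26 mod 8 = 2 ✓

x ≡ 26 (mod 40)


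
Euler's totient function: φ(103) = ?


Factor n: 103 = 103
φ(n) = n · ∏(1 - 1/p) over distinct primes p | n
φ(103) = 103 · (1 - 1/103) = 102

φ(103) = 102


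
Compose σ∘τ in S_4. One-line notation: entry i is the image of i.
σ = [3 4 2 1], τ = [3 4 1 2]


σ∘τ: apply τ first, then σ
1 →τ 3 →σ 2
2 →τ 4 →σ 1
3 →τ 1 →σ 3
4 →τ 2 →σ 4

σ∘τ = [2 1 3 4]


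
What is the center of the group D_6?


Z(G) = {g ∈ G | gx = xg for all x ∈ G}
For even n, Z(D_n) = {e, r^(n/2)}: the 180° rotation r^3 commutes with every reflection and rotation

Z(D_6) = {e, r^3}


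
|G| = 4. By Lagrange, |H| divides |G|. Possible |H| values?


Lagrange's theorem: |H| divides |G|
|G| = 4
Divisors of 4: 1, 2, 4

Possible subgroup orders: {1, 2, 4}


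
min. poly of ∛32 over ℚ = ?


∛32 satisfies x³ - 32 = 0, irreducible over ℚ (no rational root; 32 is not a perfect cube)

Minimal polynomial: x³ - 32


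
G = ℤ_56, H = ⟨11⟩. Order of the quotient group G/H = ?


|⟨11⟩| = n / gcd(11, 56) = 56 / 1 = 56
H is normal (ℤ_56 is abelian).
|G/H| = |G| / |H| = 56 / 56 = 1

|G/H| = 1


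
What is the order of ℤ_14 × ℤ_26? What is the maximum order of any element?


|ℤ_14 × ℤ_26| = 14 × 26 = 364
Max element order = lcm(14,26) = 182
Cyclic? No (gcd=2)

|ℤ_14×ℤ_26| = 364, max element order = 182


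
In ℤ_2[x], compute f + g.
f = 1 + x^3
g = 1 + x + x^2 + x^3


Add coefficients mod 2:
x^0: 1 + 1 = 0 (mod 2)
x^1: 0 + 1 = 1 (mod 2)
x^2: 0 + 1 = 1 (mod 2)
x^3: 1 + 1 = 0 (mod 2)
Result: x + x^2

f + g = x + x^2


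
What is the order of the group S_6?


|S_n| = n! (number of permutations of n symbols)
|S_6| = 6! = 720

|S_6| = 720


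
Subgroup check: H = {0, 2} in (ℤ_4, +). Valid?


Subgroup test for H = {0, 2} in (ℤ_4, +):
(1) 0 ∈ H? Yes
(2) Closure: for all a,b ∈ H, (a+b) mod 4 ∈ H? Yes
(3) Inverses: for all a ∈ H, -a mod 4 ∈ H? Yes

Yes, H is a subgroup of ℤ_4


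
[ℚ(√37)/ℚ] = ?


√37 has minimal polynomial x² - 37 (irreducible over ℚ since 37 is squarefree)

[ℚ(√37)/ℚ] = 2


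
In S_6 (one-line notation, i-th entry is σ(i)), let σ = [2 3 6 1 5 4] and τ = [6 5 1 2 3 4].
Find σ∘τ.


σ∘τ: apply τ first, then σ
1 →τ 6 →σ 4
2 →τ 5 →σ 5
3 →τ 1 →σ 2
4 →τ 2 →σ 3
5 →τ 3 →σ 6
6 →τ 4 →σ 1

σ∘τ = [4 5 2 3 6 1]


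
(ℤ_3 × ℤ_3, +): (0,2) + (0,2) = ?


Operation: componentwise addition mod (3, 3)
(0,2) + (0,2) = ((a₁+b₁) mod 3, (a₂+b₂) mod 3) with a = (0,2), b = (0,2)

(0,2) + (0,2) = (0,1)


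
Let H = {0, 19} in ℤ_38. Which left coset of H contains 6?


6 + H = {6 + h (mod 38) : h ∈ H}
6+0=6, 6+19=25

6 + H = {6, 25}


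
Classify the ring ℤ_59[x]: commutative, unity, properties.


ℤ_59 is a field (n prime), so ℤ_59[x] is a commutative integral domain with unity
Commutative: Yes
Integral domain: Yes
Has unity: Yes

ℤ_59[x]: Commutative=Yes, Unity=Yes


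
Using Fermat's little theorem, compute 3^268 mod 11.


Fermat's little theorem: if p is prime and gcd(a,p)=1, then a^(p-1) ≡ 1 (mod p)
p = 11 is prime, gcd(3,11) = 1
Reduce exponent: 268 mod 10 = 8
So 3^268 ≡ 3^8 (mod 11)
3^8 mod 11 = 5

3^268 ≡ 5 (mod 11)


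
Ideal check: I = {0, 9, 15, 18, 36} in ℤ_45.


Check ideal conditions for I = {0, 9, 15, 18, 36} in ℤ_45:
(1) I is an additive subgroup? No
(2) For r ∈ ℤ_45 and a ∈ I: r·a ∈ I? No  [counterexample: r=2, a=15, r·a mod 45 = 30 ∉ I]

No, I is not an ideal of ℤ_45


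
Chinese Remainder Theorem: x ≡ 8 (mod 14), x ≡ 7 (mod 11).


m₁ = 14, m₂ = 11, gcd = 1, so CRT applies. M = m₁·m₂ = 154
Let M₁ = M/m₁ = 11, M₂ = M/m₂ = 14
Find y₁ ≡ M₁⁻¹ (mod m₁): 11⁻¹ ≡ 9 (mod 14)
Find y₂ ≡ M₂⁻¹ (mod m₂): 14⁻¹ ≡ 4 (mod 11)
x = a₁·M₁·y₁ + a₂·M₂·y₂ = 8·11·9 + 7·14·4 = 1184
Reduce mod 154: x ≡ 106
Check: 106 mod 14 = 8 ✓, 106 mod 11 = 7 ✓

x ≡ 106 (mod 154)


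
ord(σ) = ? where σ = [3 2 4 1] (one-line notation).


Cycle decomposition: (1 3 4)
Cycle lengths: 3
Order = lcm(3) = 3

ord(σ) = 3


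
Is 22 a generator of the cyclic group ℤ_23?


g generates ℤ_n iff gcd(g, n) = 1
gcd(22, 23) = 1
Since gcd = 1, 22 is a generator.

Yes, 22 generates ℤ_23


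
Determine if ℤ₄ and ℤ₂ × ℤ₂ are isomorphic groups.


Comparing ℤ₄ and ℤ₂ × ℤ₂:
ℤ₄ has an element of order 4; ℤ₂×ℤ₂ has exponent 2

No, ℤ₄ ≇ ℤ₂ × ℤ₂


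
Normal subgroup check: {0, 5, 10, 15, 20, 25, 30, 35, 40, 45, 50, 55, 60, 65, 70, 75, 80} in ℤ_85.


H = {0, 5, 10, 15, 20, 25, 30, 35, 40, 45, 50, 55, 60, 65, 70, 75, 80} in ℤ_85
ℤ_85 is abelian; every subgroup of an abelian group is normal

Yes, normal subgroup


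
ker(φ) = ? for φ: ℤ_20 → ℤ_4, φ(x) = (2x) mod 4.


Kernel = preimage of identity
ker(φ) = {x ∈ ℤ_20 : 2x ≡ 0 (mod 4)}. Since 4 | 20, φ is well-defined. The kernel is the cyclic subgroup ⟨2⟩ of ℤ_20 (order 10), i.e. {0, 2, 4, 6, 8, 10, 12, 14, 16, 18}

ker(φ) = {0, 2, 4, 6, 8, 10, 12, 14, 16, 18}


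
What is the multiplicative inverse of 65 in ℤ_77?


Use the extended Euclidean algorithm to write 1 = 65·s + 77·t; then s mod 77 is the inverse.
Euclidean algorithm:
  65 = 0·77 + 65
  77 = 1·65 + 12
  65 = 5·12 + 5
  12 = 2·5 + 2
  5 = 2·2 + 1
  2 = 2·1 + 0
gcd(65,77) = 1
Back-substitution gives: 65·(32) + 77·(-27) = 1
So 65⁻¹ ≡ 32 ≡ 32 (mod 77)
Check: 65 × 32 = 2080 ≡ 1 (mod 77) ✓

65⁻¹ ≡ 32 (mod 77)


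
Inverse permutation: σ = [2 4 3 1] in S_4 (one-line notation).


To find σ⁻¹, swap domain and range:
σ(1) = 2 → σ⁻¹(2) = 1
σ(2) = 4 → σ⁻¹(4) = 2
σ(3) = 3 → σ⁻¹(3) = 3
σ(4) = 1 → σ⁻¹(1) = 4

σ⁻¹ = [4 1 3 2]


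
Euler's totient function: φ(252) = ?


Factor n: 252 = 2^2 × 3^2 × 7
φ(n) = n · ∏(1 - 1/p) over distinct primes p | n
φ(252) = 252 · (1 - 1/2) · (1 - 1/3) · (1 - 1/7) = 72

φ(252) = 72


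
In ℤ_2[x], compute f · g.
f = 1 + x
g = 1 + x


Expand and collect like terms; reduce coefficients mod 2:
x^0: 1·1 = 1 ≡ 1 (mod 2)
x^1: 1·1 + 1·1 = 2 ≡ 0 (mod 2)
x^2: 1·1 = 1 ≡ 1 (mod 2)
Result: 1 + x^2

f · g = 1 + x^2


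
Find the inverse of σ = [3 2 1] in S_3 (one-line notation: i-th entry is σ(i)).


To find σ⁻¹, swap domain and range:
σ(1) = 3 → σ⁻¹(3) = 1
σ(2) = 2 → σ⁻¹(2) = 2
σ(3) = 1 → σ⁻¹(1) = 3

σ⁻¹ = [3 2 1]


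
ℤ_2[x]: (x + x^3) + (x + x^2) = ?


Add coefficients mod 2:
x^0: 0 + 0 = 0 (mod 2)
x^1: 1 + 1 = 0 (mod 2)
x^2: 0 + 1 = 1 (mod 2)
x^3: 1 + 0 = 1 (mod 2)
Result: x^2 + x^3

f + g = x^2 + x^3


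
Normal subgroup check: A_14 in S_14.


H = A_14 in S_14
A_14 has index 2 in S_14, and every subgroup of index 2 is normal

Yes, normal subgroup


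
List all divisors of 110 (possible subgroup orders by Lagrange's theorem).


Lagrange's theorem: |H| divides |G|
|G| = 110
Divisors of 110: 1, 2, 5, 10, 11, 22, 55, 110

Possible subgroup orders: {1, 2, 5, 10, 11, 22, 55, 110}


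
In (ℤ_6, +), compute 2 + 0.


Operation: addition mod 6
2 + 0 = (a + b) mod 6 with a = 2, b = 0

2 + 0 = 2


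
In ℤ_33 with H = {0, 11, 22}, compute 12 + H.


12 + H = {12 + h (mod 33) : h ∈ H}
12+0=12, 12+11=23, 12+22=1
12 + H = {1, 12, 23} = 1 + H

12 + H = {1, 12, 23}


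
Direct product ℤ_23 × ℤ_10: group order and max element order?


|ℤ_23 × ℤ_10| = 23 × 10 = 230
Max element order = lcm(23,10) = 230
Cyclic? Yes (gcd=1)

|ℤ_23×ℤ_10| = 230, max element order = 230


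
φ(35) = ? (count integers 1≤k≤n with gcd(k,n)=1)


Factor n: 35 = 5 × 7
φ(n) = n · ∏(1 - 1/p) over distinct primes p | n
φ(35) = 35 · (1 - 1/5) · (1 - 1/7) = 24

φ(35) = 24


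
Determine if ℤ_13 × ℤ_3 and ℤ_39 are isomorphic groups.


Comparing ℤ_13 × ℤ_3 and ℤ_39:
gcd(13,3) = 1, so ℤ_13 × ℤ_3 ≅ ℤ_39 (CRT)

Yes, ℤ_13 × ℤ_3 ≅ ℤ_39


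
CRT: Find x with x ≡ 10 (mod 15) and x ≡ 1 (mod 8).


m₁ = 15, m₂ = 8, gcd = 1, so CRT applies. M = m₁·m₂ = 120
Let M₁ = M/m₁ = 8, M₂ = M/m₂ = 15
Find y₁ ≡ M₁⁻¹ (mod m₁): 8⁻¹ ≡ 2 (mod 15)
Find y₂ ≡ M₂⁻¹ (mod m₂): 15⁻¹ ≡ 7 (mod 8)
x = a₁·M₁·y₁ + a₂·M₂·y₂ = 10·8·2 + 1·15·7 = 265
Reduce mod 120: x ≡ 25
Check: 25 mod 15 = 10 ✓, 25 mod 8 = 1 ✓

x ≡ 25 (mod 120)


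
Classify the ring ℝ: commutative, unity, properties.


ℝ is a field: commutative, has unity, every nonzero element is a unit (hence an integral domain)
Commutative: Yes
Integral domain: Yes
Has unity: Yes

ℝ: Commutative=Yes, Unity=Yes


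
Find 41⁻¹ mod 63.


Use the extended Euclidean algorithm to write 1 = 41·s + 63·t; then s mod 63 is the inverse.
Euclidean algorithm:
  41 = 0·63 + 41
  63 = 1·41 + 22
  41 = 1·22 + 19
  22 = 1·19 + 3
  19 = 6·3 + 1
  3 = 3·1 + 0
gcd(41,63) = 1
Back-substitution gives: 41·(20) + 63·(-13) = 1
So 41⁻¹ ≡ 20 ≡ 20 (mod 63)
Check: 41 × 20 = 820 ≡ 1 (mod 63) ✓

41⁻¹ ≡ 20 (mod 63)


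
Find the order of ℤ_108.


ℤ_n has n elements.

|ℤ_108| = 108


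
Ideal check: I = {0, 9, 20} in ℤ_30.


Check ideal conditions for I = {0, 9, 20} in ℤ_30:
(1) I is an additive subgroup? No
(2) For r ∈ ℤ_30 and a ∈ I: r·a ∈ I? No  [counterexample: r=2, a=9, r·a mod 30 = 18 ∉ I]

No, I is not an ideal of ℤ_30


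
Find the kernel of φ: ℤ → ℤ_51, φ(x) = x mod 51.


Kernel = preimage of identity
ker(φ) = {x ∈ ℤ : x ≡ 0 (mod 51)} = 51ℤ = {0, ±51, ±102, ...}

ker(φ) = 51ℤ


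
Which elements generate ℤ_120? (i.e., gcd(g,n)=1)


g generates ℤ_n iff gcd(g,n) = 1
Prime factors of 120: 2, 3, 5
Generators are g ∈ {1,...,119} not divisible by any of these primes.
Generators: {1, 7, 11, 13, 17, 19, 23, 29, 31, 37, 41, 43, 47, 49, 53, 59, 61, 67, 71, 73, 77, 79, 83, 89, 91, 97, 101, 103, 107, 109, 113, 119}
Number of generators = φ(120) = 32

Generators of ℤ_120 = {1, 7, 11, 13, 17, 19, 23, 29, 31, 37, 41, 43, 47, 49, 53, 59, 61, 67, 71, 73, 77, 79, 83, 89, 91, 97, 101, 103, 107, 109, 113, 119}


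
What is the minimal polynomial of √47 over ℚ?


√47 satisfies x² - 47 = 0, irreducible over ℚ since 47 is squarefree

Minimal polynomial: x² - 47


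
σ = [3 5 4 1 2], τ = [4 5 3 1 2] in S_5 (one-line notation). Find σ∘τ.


σ∘τ: apply τ first, then σ
1 →τ 4 →σ 1
2 →τ 5 →σ 2
3 →τ 3 →σ 4
4 →τ 1 →σ 3
5 →τ 2 →σ 5

σ∘τ = [1 2 4 3 5]


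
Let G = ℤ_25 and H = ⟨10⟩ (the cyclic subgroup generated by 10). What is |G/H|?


|⟨10⟩| = n / gcd(10, 25) = 25 / 5 = 5
H is normal (ℤ_25 is abelian).
|G/H| = |G| / |H| = 25 / 5 = 5

|G/H| = 5


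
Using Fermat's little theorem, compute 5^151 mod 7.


Fermat's little theorem: if p is prime and gcd(a,p)=1, then a^(p-1) ≡ 1 (mod p)
p = 7 is prime, gcd(5,7) = 1
Reduce exponent: 151 mod 6 = 1
So 5^151 ≡ 5^1 (mod 7)
5^1 mod 7 = 5

5^151 ≡ 5 (mod 7)


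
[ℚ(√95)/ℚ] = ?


√95 has minimal polynomial x² - 95 (irreducible over ℚ since 95 is squarefree)

[ℚ(√95)/ℚ] = 2


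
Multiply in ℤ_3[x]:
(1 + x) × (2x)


Expand and collect like terms; reduce coefficients mod 3:
x^0: 1·0 = 0 ≡ 0 (mod 3)
x^1: 1·2 + 1·0 = 2 ≡ 2 (mod 3)
x^2: 1·2 = 2 ≡ 2 (mod 3)
Result: 2x + 2x^2

f · g = 2x + 2x^2


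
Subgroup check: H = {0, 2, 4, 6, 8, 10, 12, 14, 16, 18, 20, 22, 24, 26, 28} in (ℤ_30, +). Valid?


Subgroup test for H = {0, 2, 4, 6, 8, 10, 12, 14, 16, 18, 20, 22, 24, 26, 28} in (ℤ_30, +):
(1) 0 ∈ H? Yes
(2) Closure: for all a,b ∈ H, (a+b) mod 30 ∈ H? Yes
(3) Inverses: for all a ∈ H, -a mod 30 ∈ H? Yes

Yes, H is a subgroup of ℤ_30


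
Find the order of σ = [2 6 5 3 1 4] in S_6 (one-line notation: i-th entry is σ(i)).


Cycle decomposition: (1 2 6 4 3 5)
Cycle lengths: 6
Order = lcm(6) = 6

ord(σ) = 6


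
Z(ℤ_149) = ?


Z(G) = {g ∈ G | gx = xg for all x ∈ G}
ℤ_149 is abelian, so Z(G) = G

Z(ℤ_149) = ℤ_149


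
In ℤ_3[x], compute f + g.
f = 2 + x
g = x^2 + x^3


Add coefficients mod 3:
x^0: 2 + 0 = 2 (mod 3)
x^1: 1 + 0 = 1 (mod 3)
x^2: 0 + 1 = 1 (mod 3)
x^3: 0 + 1 = 1 (mod 3)
Result: 2 + x + x^2 + x^3

f + g = 2 + x + x^2 + x^3


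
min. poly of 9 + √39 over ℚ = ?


Let α = 9 + √39. Then α - 9 = √39, so (α - 9)² = 39, giving α² - 18α + 42 = 0. Degree 2 and α ∉ ℚ, so this is the minimal polynomial.

Minimal polynomial: x² - 18x + 42


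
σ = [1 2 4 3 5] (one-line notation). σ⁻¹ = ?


To find σ⁻¹, swap domain and range:
σ(1) = 1 → σ⁻¹(1) = 1
σ(2) = 2 → σ⁻¹(2) = 2
σ(3) = 4 → σ⁻¹(4) = 3
σ(4) = 3 → σ⁻¹(3) = 4
σ(5) = 5 → σ⁻¹(5) = 5

σ⁻¹ = [1 2 4 3 5]


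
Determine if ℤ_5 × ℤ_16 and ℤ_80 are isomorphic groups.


Comparing ℤ_5 × ℤ_16 and ℤ_80:
gcd(5,16) = 1, so ℤ_5 × ℤ_16 ≅ ℤ_80 (CRT)

Yes, ℤ_5 × ℤ_16 ≅ ℤ_80


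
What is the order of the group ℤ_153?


ℤ_n has n elements.

|ℤ_153| = 153


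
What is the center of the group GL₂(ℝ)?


Z(G) = {g ∈ G | gx = xg for all x ∈ G}
Only scalar multiples of the identity commute with all invertible matrices

Z(GL₂(ℝ)) = {aI : a ∈ ℝ, a ≠ 0}


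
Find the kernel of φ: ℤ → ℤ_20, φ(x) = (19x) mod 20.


Kernel = preimage of identity
ker(φ) = {x ∈ ℤ : 19x ≡ 0 (mod 20)}. gcd(19,20) = 1, so 19x ≡ 0 (mod 20) ⟺ x ≡ 0 (mod 20/1 = 20). Hence ker(φ) = 20ℤ

ker(φ) = 20ℤ


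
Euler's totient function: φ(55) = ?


Factor n: 55 = 5 × 11
φ(n) = n · ∏(1 - 1/p) over distinct primes p | n
φ(55) = 55 · (1 - 1/5) · (1 - 1/11) = 40

φ(55) = 40


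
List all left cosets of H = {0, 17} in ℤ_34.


H = {0, 17}, |H| = 2
Number of cosets = |G|/|H| = 34/2 = 17
0 + H = {0, 17}
1 + H = {1, 18}
2 + H = {2, 19}
3 + H = {3, 20}
4 + H = {4, 21}
5 + H = {5, 22}
6 + H = {6, 23}
7 + H = {7, 24}
8 + H = {8, 25}
9 + H = {9, 26}
10 + H = {10, 27}
11 + H = {11, 28}
12 + H = {12, 29}
13 + H = {13, 30}
14 + H = {14, 31}
15 + H = {15, 32}
16 + H = {16, 33}

Cosets: 0+H={0,17}; 1+H={1,18}; 2+H={2,19}; 3+H={3,20}; 4+H={4,21}; 5+H={5,22}; 6+H={6,23}; 7+H={7,24}; 8+H={8,25}; 9+H={9,26}; 10+H={10,27}; 11+H={11,28}; 12+H={12,29}; 13+H={13,30}; 14+H={14,31}; 15+H={15,32}; 16+H={16,33}


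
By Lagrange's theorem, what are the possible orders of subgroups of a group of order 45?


Lagrange's theorem: |H| divides |G|
|G| = 45
Divisors of 45: 1, 3, 5, 9, 15, 45

Possible subgroup orders: {1, 3, 5, 9, 15, 45}


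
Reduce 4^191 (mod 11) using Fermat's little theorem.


Fermat's little theorem: if p is prime and gcd(a,p)=1, then a^(p-1) ≡ 1 (mod p)
p = 11 is prime, gcd(4,11) = 1
Reduce exponent: 191 mod 10 = 1
So 4^191 ≡ 4^1 (mod 11)
4^1 mod 11 = 4

4^191 ≡ 4 (mod 11)


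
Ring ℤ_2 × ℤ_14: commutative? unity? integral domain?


Direct product ring; commutative with unity (1,1); but (1,0)·(0,1) = (0,0) gives zero divisors, so not an integral domain
Commutative: Yes
Integral domain: No
Has unity: Yes

ℤ_2 × ℤ_14: Commutative=Yes, Unity=Yes


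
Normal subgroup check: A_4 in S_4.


H = A_4 in S_4
A_4 has index 2 in S_4, and every subgroup of index 2 is normal

Yes, normal subgroup


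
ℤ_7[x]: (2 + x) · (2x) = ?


Expand and collect like terms; reduce coefficients mod 7:
x^0: 2·0 = 0 ≡ 0 (mod 7)
x^1: 2·2 + 1·0 = 4 ≡ 4 (mod 7)
x^2: 1·2 = 2 ≡ 2 (mod 7)
Result: 4x + 2x^2

f · g = 4x + 2x^2


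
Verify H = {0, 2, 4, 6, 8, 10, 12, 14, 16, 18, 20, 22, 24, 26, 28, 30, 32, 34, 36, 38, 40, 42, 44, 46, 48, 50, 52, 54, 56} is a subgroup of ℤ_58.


Subgroup test for H = {0, 2, 4, 6, 8, 10, 12, 14, 16, 18, 20, 22, 24, 26, 28, 30, 32, 34, 36, 38, 40, 42, 44, 46, 48, 50, 52, 54, 56} in (ℤ_58, +):
(1) 0 ∈ H? Yes
(2) Closure: for all a,b ∈ H, (a+b) mod 58 ∈ H? Yes
(3) Inverses: for all a ∈ H, -a mod 58 ∈ H? Yes

Yes, H is a subgroup of ℤ_58


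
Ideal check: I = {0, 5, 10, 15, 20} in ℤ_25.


Check ideal conditions for I = {0, 5, 10, 15, 20} in ℤ_25:
(1) I is an additive subgroup? Yes
(2) For r ∈ ℤ_25 and a ∈ I: r·a ∈ I? Yes

Yes, I is an ideal of ℤ_25


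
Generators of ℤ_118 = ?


g generates ℤ_n iff gcd(g,n) = 1
Prime factors of 118: 2, 59
Generators are g ∈ {1,...,117} not divisible by any of these primes.
Generators: {1, 3, 5, 7, 9, 11, 13, 15, 17, 19, 21, 23, 25, 27, 29, 31, 33, 35, 37, 39, 41, 43, 45, 47, 49, 51, 53, 55, 57, 61, 63, 65, 67, 69, 71, 73, 75, 77, 79, 81, 83, 85, 87, 89, 91, 93, 95, 97, 99, 101, 103, 105, 107, 109, 111, 113, 115, 117}
Number of generators = φ(118) = 58

Generators of ℤ_118 = {1, 3, 5, 7, 9, 11, 13, 15, 17, 19, 21, 23, 25, 27, 29, 31, 33, 35, 37, 39, 41, 43, 45, 47, 49, 51, 53, 55, 57, 61, 63, 65, 67, 69, 71, 73, 75, 77, 79, 81, 83, 85, 87, 89, 91, 93, 95, 97, 99, 101, 103, 105, 107, 109, 111, 113, 115, 117}


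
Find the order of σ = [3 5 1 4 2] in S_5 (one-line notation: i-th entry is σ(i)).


Cycle decomposition: (1 3) (2 5)
Cycle lengths: 2, 2
Order = lcm(2, 2) = 2

ord(σ) = 2


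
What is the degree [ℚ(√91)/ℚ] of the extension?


√91 has minimal polynomial x² - 91 (irreducible over ℚ since 91 is squarefree)

[ℚ(√91)/ℚ] = 2


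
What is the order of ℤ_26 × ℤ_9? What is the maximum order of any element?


|ℤ_26 × ℤ_9| = 26 × 9 = 234
Max element order = lcm(26,9) = 234
Cyclic? Yes (gcd=1)

|ℤ_26×ℤ_9| = 234, max element order = 234


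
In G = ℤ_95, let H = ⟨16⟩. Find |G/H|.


|⟨16⟩| = n / gcd(16, 95) = 95 / 1 = 95
H is normal (ℤ_95 is abelian).
|G/H| = |G| / |H| = 95 / 95 = 1

|G/H| = 1


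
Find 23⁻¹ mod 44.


Use the extended Euclidean algorithm to write 1 = 23·s + 44·t; then s mod 44 is the inverse.
Euclidean algorithm:
  23 = 0·44 + 23
  44 = 1·23 + 21
  23 = 1·21 + 2
  21 = 10·2 + 1
  2 = 2·1 + 0
gcd(23,44) = 1
Back-substitution gives: 23·(-21) + 44·(11) = 1
So 23⁻¹ ≡ -21 ≡ 23 (mod 44)
Check: 23 × 23 = 529 ≡ 1 (mod 44) ✓

23⁻¹ ≡ 23 (mod 44)


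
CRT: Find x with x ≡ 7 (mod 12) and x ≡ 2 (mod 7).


m₁ = 12, m₂ = 7, gcd = 1, so CRT applies. M = m₁·m₂ = 84
Let M₁ = M/m₁ = 7, M₂ = M/m₂ = 12
Find y₁ ≡ M₁⁻¹ (mod m₁): 7⁻¹ ≡ 7 (mod 12)
Find y₂ ≡ M₂⁻¹ (mod m₂): 12⁻¹ ≡ 3 (mod 7)
x = a₁·M₁·y₁ + a₂·M₂·y₂ = 7·7·7 + 2·12·3 = 415
Reduce mod 84: x ≡ 79
Check: 79 mod 12 = 7 ✓, 79 mod 7 = 2 ✓

x ≡ 79 (mod 84)


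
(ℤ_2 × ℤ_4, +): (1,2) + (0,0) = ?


Operation: componentwise addition mod (2, 4)
(1,2) + (0,0) = ((a₁+b₁) mod 2, (a₂+b₂) mod 4) with a = (1,2), b = (0,0)

(1,2) + (0,0) = (1,2)


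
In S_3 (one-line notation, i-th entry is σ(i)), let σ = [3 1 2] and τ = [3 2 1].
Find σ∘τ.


σ∘τ: apply τ first, then σ
1 →τ 3 →σ 2
2 →τ 2 →σ 1
3 →τ 1 →σ 3

σ∘τ = [2 1 3]


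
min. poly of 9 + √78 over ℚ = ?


Let α = 9 + √78. Then α - 9 = √78, so (α - 9)² = 78, giving α² - 18α + 3 = 0. Degree 2 and α ∉ ℚ, so this is the minimal polynomial.

Minimal polynomial: x² - 18x + 3


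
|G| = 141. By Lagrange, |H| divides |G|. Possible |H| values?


Lagrange's theorem: |H| divides |G|
|G| = 141
Divisors of 141: 1, 3, 47, 141

Possible subgroup orders: {1, 3, 47, 141}


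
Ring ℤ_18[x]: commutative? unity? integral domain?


ℤ_18 has zero divisors (2·9 ≡ 0), and these lift to constant zero divisors in ℤ_18[x]; so not an integral domain
Commutative: Yes
Integral domain: No
Has unity: Yes

ℤ_18[x]: Commutative=Yes, Unity=Yes


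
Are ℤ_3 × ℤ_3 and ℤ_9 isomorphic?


Comparing ℤ_3 × ℤ_3 and ℤ_9:
gcd(3,3) = 3 ≠ 1. Max element order in ℤ_3×ℤ_3 is lcm(3,3) = 3 < 9, so it has no element of order 9

No, ℤ_3 × ℤ_3 ≇ ℤ_9


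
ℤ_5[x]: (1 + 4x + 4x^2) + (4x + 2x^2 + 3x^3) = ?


Add coefficients mod 5:
x^0: 1 + 0 = 1 (mod 5)
x^1: 4 + 4 = 3 (mod 5)
x^2: 4 + 2 = 1 (mod 5)
x^3: 0 + 3 = 3 (mod 5)
Result: 1 + 3x + x^2 + 3x^3

f + g = 1 + 3x + x^2 + 3x^3


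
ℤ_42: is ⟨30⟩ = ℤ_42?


g generates ℤ_n iff gcd(g, n) = 1
gcd(30, 42) = 6
Since gcd = 6 ≠ 1, ⟨30⟩ has order 7 < 42, so 30 is not a generator.

No, 30 does not generate ℤ_42


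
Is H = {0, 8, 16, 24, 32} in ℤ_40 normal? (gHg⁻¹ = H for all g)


H = {0, 8, 16, 24, 32} in ℤ_40
ℤ_40 is abelian; every subgroup of an abelian group is normal

Yes, normal subgroup


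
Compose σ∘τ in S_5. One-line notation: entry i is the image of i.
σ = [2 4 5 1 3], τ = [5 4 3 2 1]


σ∘τ: apply τ first, then σ
1 →τ 5 →σ 3
2 →τ 4 →σ 1
3 →τ 3 →σ 5
4 →τ 2 →σ 4
5 →τ 1 →σ 2

σ∘τ = [3 1 5 4 2]


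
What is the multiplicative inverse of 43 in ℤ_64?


Use the extended Euclidean algorithm to write 1 = 43·s + 64·t; then s mod 64 is the inverse.
Euclidean algorithm:
  43 = 0·64 + 43
  64 = 1·43 + 21
  43 = 2·21 + 1
  21 = 21·1 + 0
gcd(43,64) = 1
Back-substitution gives: 43·(3) + 64·(-2) = 1
So 43⁻¹ ≡ 3 ≡ 3 (mod 64)
Check: 43 × 3 = 129 ≡ 1 (mod 64) ✓

43⁻¹ ≡ 3 (mod 64)


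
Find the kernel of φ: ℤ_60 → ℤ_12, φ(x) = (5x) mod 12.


Kernel = preimage of identity
ker(φ) = {x ∈ ℤ_60 : 5x ≡ 0 (mod 12)}. Since 12 | 60, φ is well-defined. The kernel is the cyclic subgroup ⟨12⟩ of ℤ_60 (order 5), i.e. {0, 12, 24, 36, 48}

ker(φ) = {0, 12, 24, 36, 48}


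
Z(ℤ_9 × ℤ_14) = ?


Z(G) = {g ∈ G | gx = xg for all x ∈ G}
Direct product of abelian groups is abelian, so Z(G) = G

Z(ℤ_9 × ℤ_14) = ℤ_9 × ℤ_14


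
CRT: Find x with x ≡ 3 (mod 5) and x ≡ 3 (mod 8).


m₁ = 5, m₂ = 8, gcd = 1, so CRT applies. M = m₁·m₂ = 40
Let M₁ = M/m₁ = 8, M₂ = M/m₂ = 5
Find y₁ ≡ M₁⁻¹ (mod m₁): 8⁻¹ ≡ 2 (mod 5)
Find y₂ ≡ M₂⁻¹ (mod m₂): 5⁻¹ ≡ 5 (mod 8)
x = a₁·M₁·y₁ + a₂·M₂·y₂ = 3·8·2 + 3·5·5 = 123
Reduce mod 40: x ≡ 3
Check: 3 mod 5 = 3 ✓, 3 mod 8 = 3 ✓

x ≡ 3 (mod 40)


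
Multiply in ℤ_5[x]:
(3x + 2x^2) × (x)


Expand and collect like terms; reduce coefficients mod 5:
x^0: 0·0 = 0 ≡ 0 (mod 5)
x^1: 0·1 + 3·0 = 0 ≡ 0 (mod 5)
x^2: 3·1 + 2·0 = 3 ≡ 3 (mod 5)
x^3: 2·1 = 2 ≡ 2 (mod 5)
Result: 3x^2 + 2x^3

f · g = 3x^2 + 2x^3


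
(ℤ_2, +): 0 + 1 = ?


Operation: addition mod 2
0 + 1 = (a + b) mod 2 with a = 0, b = 1

0 + 1 = 1


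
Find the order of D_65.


|D_n| = 2n (n rotations and n reflections)
|D_65| = 2×65 = 130

|D_65| = 130


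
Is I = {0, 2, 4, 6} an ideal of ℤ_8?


Check ideal conditions for I = {0, 2, 4, 6} in ℤ_8:
(1) I is an additive subgroup? Yes
(2) For r ∈ ℤ_8 and a ∈ I: r·a ∈ I? Yes

Yes, I is an ideal of ℤ_8


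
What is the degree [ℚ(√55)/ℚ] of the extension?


√55 has minimal polynomial x² - 55 (irreducible over ℚ since 55 is squarefree)

[ℚ(√55)/ℚ] = 2


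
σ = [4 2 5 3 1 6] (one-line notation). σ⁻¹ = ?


To find σ⁻¹, swap domain and range:
σ(1) = 4 → σ⁻¹(4) = 1
σ(2) = 2 → σ⁻¹(2) = 2
σ(3) = 5 → σ⁻¹(5) = 3
σ(4) = 3 → σ⁻¹(3) = 4
σ(5) = 1 → σ⁻¹(1) = 5
σ(6) = 6 → σ⁻¹(6) = 6

σ⁻¹ = [5 2 4 1 3 6]


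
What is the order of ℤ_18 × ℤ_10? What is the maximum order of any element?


|ℤ_18 × ℤ_10| = 18 × 10 = 180
Max element order = lcm(18,10) = 90
Cyclic? No (gcd=2)

|ℤ_18×ℤ_10| = 180, max element order = 90


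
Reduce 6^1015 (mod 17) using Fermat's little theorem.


Fermat's little theorem: if p is prime and gcd(a,p)=1, then a^(p-1) ≡ 1 (mod p)
p = 17 is prime, gcd(6,17) = 1
Reduce exponent: 1015 mod 16 = 7
So 6^1015 ≡ 6^7 (mod 17)
6^7 mod 17 = 14

6^1015 ≡ 14 (mod 17)


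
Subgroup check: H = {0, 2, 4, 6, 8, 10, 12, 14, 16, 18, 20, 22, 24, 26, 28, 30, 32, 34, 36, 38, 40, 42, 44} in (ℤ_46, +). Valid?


Subgroup test for H = {0, 2, 4, 6, 8, 10, 12, 14, 16, 18, 20, 22, 24, 26, 28, 30, 32, 34, 36, 38, 40, 42, 44} in (ℤ_46, +):
(1) 0 ∈ H? Yes
(2) Closure: for all a,b ∈ H, (a+b) mod 46 ∈ H? Yes
(3) Inverses: for all a ∈ H, -a mod 46 ∈ H? Yes

Yes, H is a subgroup of ℤ_46


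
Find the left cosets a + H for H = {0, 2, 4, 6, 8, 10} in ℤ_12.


H = {0, 2, 4, 6, 8, 10}, |H| = 6
Number of cosets = |G|/|H| = 12/6 = 2
0 + H = {0, 2, 4, 6, 8, 10}
1 + H = {1, 3, 5, 7, 9, 11}

Cosets: 0+H={0,2,4,6,8,10}; 1+H={1,3,5,7,9,11}


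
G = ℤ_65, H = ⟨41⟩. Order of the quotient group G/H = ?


|⟨41⟩| = n / gcd(41, 65) = 65 / 1 = 65
H is normal (ℤ_65 is abelian).
|G/H| = |G| / |H| = 65 / 65 = 1

|G/H| = 1


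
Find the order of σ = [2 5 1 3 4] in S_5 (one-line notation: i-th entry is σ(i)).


Cycle decomposition: (1 2 5 4 3)
Cycle lengths: 5
Order = lcm(5) = 5

ord(σ) = 5


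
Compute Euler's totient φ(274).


Factor n: 274 = 2 × 137
φ(n) = n · ∏(1 - 1/p) over distinct primes p | n
φ(274) = 274 · (1 - 1/2) · (1 - 1/137) = 136

φ(274) = 136


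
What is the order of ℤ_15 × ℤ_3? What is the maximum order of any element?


|ℤ_15 × ℤ_3| = 15 × 3 = 45
Max element order = lcm(15,3) = 15
Cyclic? No (gcd=3)

|ℤ_15×ℤ_3| = 45, max element order = 15


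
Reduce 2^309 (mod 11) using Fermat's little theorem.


Fermat's little theorem: if p is prime and gcd(a,p)=1, then a^(p-1) ≡ 1 (mod p)
p = 11 is prime, gcd(2,11) = 1
Reduce exponent: 309 mod 10 = 9
So 2^309 ≡ 2^9 (mod 11)
2^9 mod 11 = 6

2^309 ≡ 6 (mod 11)


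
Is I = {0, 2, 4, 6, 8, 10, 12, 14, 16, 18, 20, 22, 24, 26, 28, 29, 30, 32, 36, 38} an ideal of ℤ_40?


Check ideal conditions for I = {0, 2, 4, 6, 8, 10, 12, 14, 16, 18, 20, 22, 24, 26, 28, 29, 30, 32, 36, 38} in ℤ_40:
(1) I is an additive subgroup? No
(2) For r ∈ ℤ_40 and a ∈ I: r·a ∈ I? No  [counterexample: r=3, a=29, r·a mod 40 = 7 ∉ I]

No, I is not an ideal of ℤ_40


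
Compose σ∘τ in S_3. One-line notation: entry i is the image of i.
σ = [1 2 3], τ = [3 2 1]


σ∘τ: apply τ first, then σ
1 →τ 3 →σ 3
2 →τ 2 →σ 2
3 →τ 1 →σ 1

σ∘τ = [3 2 1]


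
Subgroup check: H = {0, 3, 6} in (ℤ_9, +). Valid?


Subgroup test for H = {0, 3, 6} in (ℤ_9, +):
(1) 0 ∈ H? Yes
(2) Closure: for all a,b ∈ H, (a+b) mod 9 ∈ H? Yes
(3) Inverses: for all a ∈ H, -a mod 9 ∈ H? Yes

Yes, H is a subgroup of ℤ_9


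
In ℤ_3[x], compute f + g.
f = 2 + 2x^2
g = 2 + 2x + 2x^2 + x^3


Add coefficients mod 3:
x^0: 2 + 2 = 1 (mod 3)
x^1: 0 + 2 = 2 (mod 3)
x^2: 2 + 2 = 1 (mod 3)
x^3: 0 + 1 = 1 (mod 3)
Result: 1 + 2x + x^2 + x^3

f + g = 1 + 2x + x^2 + x^3


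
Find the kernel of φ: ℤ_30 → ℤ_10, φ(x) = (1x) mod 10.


Kernel = preimage of identity
ker(φ) = {x ∈ ℤ_30 : 1x ≡ 0 (mod 10)}. Since 10 | 30, φ is well-defined. The kernel is the cyclic subgroup ⟨10⟩ of ℤ_30 (order 3), i.e. {0, 10, 20}

ker(φ) = {0, 10, 20}


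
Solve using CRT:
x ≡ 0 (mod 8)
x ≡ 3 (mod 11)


m₁ = 8, m₂ = 11, gcd = 1, so CRT applies. M = m₁·m₂ = 88
Let M₁ = M/m₁ = 11, M₂ = M/m₂ = 8
Find y₁ ≡ M₁⁻¹ (mod m₁): 11⁻¹ ≡ 3 (mod 8)
Find y₂ ≡ M₂⁻¹ (mod m₂): 8⁻¹ ≡ 7 (mod 11)
x = a₁·M₁·y₁ + a₂·M₂·y₂ = 0·11·3 + 3·8·7 = 168
Reduce mod 88: x ≡ 80
Check: 80 mod 8 = 0 ✓, 80 mod 11 = 3 ✓

x ≡ 80 (mod 88)


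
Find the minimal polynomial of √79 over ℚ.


√79 satisfies x² - 79 = 0, irreducible over ℚ since 79 is squarefree

Minimal polynomial: x² - 79


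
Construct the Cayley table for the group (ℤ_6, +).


Elements: {0, 1, 2, 3, 4, 5}
Operation: addition mod 6
Entry (a, b) = (a + b) mod 6

Cayley table:
  | 0 | 1 | 2 | 3 | 4 | 5
0 | 0 | 1 | 2 | 3 | 4 | 5
1 | 1 | 2 | 3 | 4 | 5 | 0
2 | 2 | 3 | 4 | 5 | 0 | 1
3 | 3 | 4 | 5 | 0 | 1 | 2
4 | 4 | 5 | 0 | 1 | 2 | 3
5 | 5 | 0 | 1 | 2 | 3 | 4


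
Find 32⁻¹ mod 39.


Use the extended Euclidean algorithm to write 1 = 32·s + 39·t; then s mod 39 is the inverse.
Euclidean algorithm:
  32 = 0·39 + 32
  39 = 1·32 + 7
  32 = 4·7 + 4
  7 = 1·4 + 3
  4 = 1·3 + 1
  3 = 3·1 + 0
gcd(32,39) = 1
Back-substitution gives: 32·(11) + 39·(-9) = 1
So 32⁻¹ ≡ 11 ≡ 11 (mod 39)
Check: 32 × 11 = 352 ≡ 1 (mod 39) ✓

32⁻¹ ≡ 11 (mod 39)


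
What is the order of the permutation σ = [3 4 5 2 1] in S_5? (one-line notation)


Cycle decomposition: (1 3 5) (2 4)
Cycle lengths: 3, 2
Order = lcm(3, 2) = 6

ord(σ) = 6


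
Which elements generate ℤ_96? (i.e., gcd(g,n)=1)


g generates ℤ_n iff gcd(g,n) = 1
Prime factors of 96: 2, 3
Generators are g ∈ {1,...,95} not divisible by any of these primes.
Generators: {1, 5, 7, 11, 13, 17, 19, 23, 25, 29, 31, 35, 37, 41, 43, 47, 49, 53, 55, 59, 61, 65, 67, 71, 73, 77, 79, 83, 85, 89, 91, 95}
Number of generators = φ(96) = 32

Generators of ℤ_96 = {1, 5, 7, 11, 13, 17, 19, 23, 25, 29, 31, 35, 37, 41, 43, 47, 49, 53, 55, 59, 61, 65, 67, 71, 73, 77, 79, 83, 85, 89, 91, 95}


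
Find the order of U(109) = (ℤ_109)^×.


U(n) is the group of units mod n; |U(n)| = φ(n)
|U(109)| = φ(109) = 108

|U(109) = (ℤ_109)^×| = 108


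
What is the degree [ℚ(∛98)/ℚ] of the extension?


∛98 has minimal polynomial x³ - 98 (irreducible over ℚ since 98 is not a perfect cube)

[ℚ(∛98)/ℚ] = 3


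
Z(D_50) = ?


Z(G) = {g ∈ G | gx = xg for all x ∈ G}
For even n, Z(D_n) = {e, r^(n/2)}: the 180° rotation r^25 commutes with every reflection and rotation

Z(D_50) = {e, r^25}


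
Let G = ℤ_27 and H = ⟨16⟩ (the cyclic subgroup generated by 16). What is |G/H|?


|⟨16⟩| = n / gcd(16, 27) = 27 / 1 = 27
H is normal (ℤ_27 is abelian).
|G/H| = |G| / |H| = 27 / 27 = 1

|G/H| = 1


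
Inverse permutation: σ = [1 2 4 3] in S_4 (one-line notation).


To find σ⁻¹, swap domain and range:
σ(1) = 1 → σ⁻¹(1) = 1
σ(2) = 2 → σ⁻¹(2) = 2
σ(3) = 4 → σ⁻¹(4) = 3
σ(4) = 3 → σ⁻¹(3) = 4

σ⁻¹ = [1 2 4 3]


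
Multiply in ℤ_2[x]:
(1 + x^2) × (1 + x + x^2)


Expand and collect like terms; reduce coefficients mod 2:
x^0: 1·1 = 1 ≡ 1 (mod 2)
x^1: 1·1 + 0·1 = 1 ≡ 1 (mod 2)
x^2: 1·1 + 0·1 + 1·1 = 2 ≡ 0 (mod 2)
x^3: 0·1 + 1·1 = 1 ≡ 1 (mod 2)
x^4: 1·1 = 1 ≡ 1 (mod 2)
Result: 1 + x + x^3 + x^4

f · g = 1 + x + x^3 + x^4


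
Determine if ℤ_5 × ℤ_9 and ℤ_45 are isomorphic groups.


Comparing ℤ_5 × ℤ_9 and ℤ_45:
gcd(5,9) = 1, so ℤ_5 × ℤ_9 ≅ ℤ_45 (CRT)

Yes, ℤ_5 × ℤ_9 ≅ ℤ_45


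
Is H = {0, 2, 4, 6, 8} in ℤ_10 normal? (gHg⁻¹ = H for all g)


H = {0, 2, 4, 6, 8} in ℤ_10
ℤ_10 is abelian; every subgroup of an abelian group is normal

Yes, normal subgroup


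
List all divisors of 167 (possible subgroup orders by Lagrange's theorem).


Lagrange's theorem: |H| divides |G|
|G| = 167
Divisors of 167: 1, 167

Possible subgroup orders: {1, 167}


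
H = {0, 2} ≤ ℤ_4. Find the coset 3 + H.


3 + H = {3 + h (mod 4) : h ∈ H}
3+0=3, 3+2=1
3 + H = {1, 3} = 1 + H

3 + H = {1, 3}


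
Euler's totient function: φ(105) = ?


Factor n: 105 = 3 × 5 × 7
φ(n) = n · ∏(1 - 1/p) over distinct primes p | n
φ(105) = 105 · (1 - 1/3) · (1 - 1/5) · (1 - 1/7) = 48

φ(105) = 48


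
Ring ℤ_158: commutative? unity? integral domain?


ℤ_158 is a commutative ring with unity 1; 158 = 2×79 is composite, so 2·79 ≡ 0 gives zero divisors (not an integral domain)
Commutative: Yes
Integral domain: No
Has unity: Yes

ℤ_158: Commutative=Yes, Unity=Yes


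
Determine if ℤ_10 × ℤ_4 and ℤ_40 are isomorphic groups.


Comparing ℤ_10 × ℤ_4 and ℤ_40:
gcd(10,4) = 2 ≠ 1. Max element order in ℤ_10×ℤ_4 is lcm(10,4) = 20 < 40, so it has no element of order 40

No, ℤ_10 × ℤ_4 ≇ ℤ_40


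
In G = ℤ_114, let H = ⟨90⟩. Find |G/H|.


|⟨90⟩| = n / gcd(90, 114) = 114 / 6 = 19
H is normal (ℤ_114 is abelian).
|G/H| = |G| / |H| = 114 / 19 = 6

|G/H| = 6


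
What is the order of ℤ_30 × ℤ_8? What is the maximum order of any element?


|ℤ_30 × ℤ_8| = 30 × 8 = 240
Max element order = lcm(30,8) = 120
Cyclic? No (gcd=2)

|ℤ_30×ℤ_8| = 240, max element order = 120


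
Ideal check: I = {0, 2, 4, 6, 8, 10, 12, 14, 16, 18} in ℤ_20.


Check ideal conditions for I = {0, 2, 4, 6, 8, 10, 12, 14, 16, 18} in ℤ_20:
(1) I is an additive subgroup? Yes
(2) For r ∈ ℤ_20 and a ∈ I: r·a ∈ I? Yes

Yes, I is an ideal of ℤ_20


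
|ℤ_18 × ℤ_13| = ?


|A × B| = |A| · |B|
|ℤ_18 × ℤ_13| = 18 × 13 = 234

|ℤ_18 × ℤ_13| = 234


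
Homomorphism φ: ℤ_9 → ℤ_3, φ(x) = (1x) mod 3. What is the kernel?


Kernel = preimage of identity
ker(φ) = {x ∈ ℤ_9 : 1x ≡ 0 (mod 3)}. Since 3 | 9, φ is well-defined. The kernel is the cyclic subgroup ⟨3⟩ of ℤ_9 (order 3), i.e. {0, 3, 6}

ker(φ) = {0, 3, 6}


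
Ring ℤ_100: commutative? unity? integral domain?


ℤ_100 is a commutative ring with unity 1; 100 = 2×50 is composite, so 2·50 ≡ 0 gives zero divisors (not an integral domain)
Commutative: Yes
Integral domain: No
Has unity: Yes

ℤ_100: Commutative=Yes, Unity=Yes


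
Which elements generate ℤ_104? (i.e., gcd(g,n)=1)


g generates ℤ_n iff gcd(g,n) = 1
Prime factors of 104: 2, 13
Generators are g ∈ {1,...,103} not divisible by any of these primes.
Generators: {1, 3, 5, 7, 9, 11, 15, 17, 19, 21, 23, 25, 27, 29, 31, 33, 35, 37, 41, 43, 45, 47, 49, 51, 53, 55, 57, 59, 61, 63, 67, 69, 71, 73, 75, 77, 79, 81, 83, 85, 87, 89, 93, 95, 97, 99, 101, 103}
Number of generators = φ(104) = 48

Generators of ℤ_104 = {1, 3, 5, 7, 9, 11, 15, 17, 19, 21, 23, 25, 27, 29, 31, 33, 35, 37, 41, 43, 45, 47, 49, 51, 53, 55, 57, 59, 61, 63, 67, 69, 71, 73, 75, 77, 79, 81, 83, 85, 87, 89, 93, 95, 97, 99, 101, 103}


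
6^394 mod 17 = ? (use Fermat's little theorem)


Fermat's little theorem: if p is prime and gcd(a,p)=1, then a^(p-1) ≡ 1 (mod p)
p = 17 is prime, gcd(6,17) = 1
Reduce exponent: 394 mod 16 = 10
So 6^394 ≡ 6^10 (mod 17)
6^10 mod 17 = 15

6^394 ≡ 15 (mod 17)


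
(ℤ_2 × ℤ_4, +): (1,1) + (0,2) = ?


Operation: componentwise addition mod (2, 4)
(1,1) + (0,2) = ((a₁+b₁) mod 2, (a₂+b₂) mod 4) with a = (1,1), b = (0,2)

(1,1) + (0,2) = (1,3)
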